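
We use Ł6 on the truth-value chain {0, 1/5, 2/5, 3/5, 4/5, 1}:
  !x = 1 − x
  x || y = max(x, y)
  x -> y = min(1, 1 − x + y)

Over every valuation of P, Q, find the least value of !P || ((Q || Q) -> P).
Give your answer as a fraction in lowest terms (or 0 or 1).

3/5

Take P = 2/5, Q = 4/5:
!P = !2/5 = 3/5
Q || Q = 4/5 || 4/5 = 4/5
(Q || Q) -> P = 4/5 -> 2/5 = 3/5
!P || ((Q || Q) -> P) = 3/5 || 3/5 = 3/5
No assignment yields a value below 3/5, so this is the minimum.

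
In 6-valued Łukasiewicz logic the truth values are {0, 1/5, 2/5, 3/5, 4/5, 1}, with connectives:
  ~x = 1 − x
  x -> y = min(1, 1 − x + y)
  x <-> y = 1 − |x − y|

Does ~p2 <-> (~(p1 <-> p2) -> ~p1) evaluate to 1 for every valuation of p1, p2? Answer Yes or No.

Counterexample: take p1 = 0, p2 = 1/5.
~p2 = ~1/5 = 4/5
p1 <-> p2 = 0 <-> 1/5 = 4/5
~(p1 <-> p2) = ~4/5 = 1/5
~p1 = ~0 = 1
~(p1 <-> p2) -> ~p1 = 1/5 -> 1 = 1
~p2 <-> (~(p1 <-> p2) -> ~p1) = 4/5 <-> 1 = 4/5
This gives 4/5 ≠ 1.

No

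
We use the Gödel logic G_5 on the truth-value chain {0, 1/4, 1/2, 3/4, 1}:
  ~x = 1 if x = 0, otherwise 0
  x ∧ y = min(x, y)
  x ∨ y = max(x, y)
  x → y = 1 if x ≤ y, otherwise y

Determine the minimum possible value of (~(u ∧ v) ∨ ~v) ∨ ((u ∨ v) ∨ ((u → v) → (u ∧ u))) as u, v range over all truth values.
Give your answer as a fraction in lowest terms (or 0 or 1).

1/4

Take u = 1/4, v = 1/4:
u ∧ v = 1/4 ∧ 1/4 = 1/4
~(u ∧ v) = ~1/4 = 0
~v = ~1/4 = 0
~(u ∧ v) ∨ ~v = 0 ∨ 0 = 0
u ∨ v = 1/4 ∨ 1/4 = 1/4
u → v = 1/4 → 1/4 = 1
u ∧ u = 1/4 ∧ 1/4 = 1/4
(u → v) → (u ∧ u) = 1 → 1/4 = 1/4
(u ∨ v) ∨ ((u → v) → (u ∧ u)) = 1/4 ∨ 1/4 = 1/4
(~(u ∧ v) ∨ ~v) ∨ ((u ∨ v) ∨ ((u → v) → (u ∧ u))) = 0 ∨ 1/4 = 1/4
No assignment yields a value below 1/4, so this is the minimum.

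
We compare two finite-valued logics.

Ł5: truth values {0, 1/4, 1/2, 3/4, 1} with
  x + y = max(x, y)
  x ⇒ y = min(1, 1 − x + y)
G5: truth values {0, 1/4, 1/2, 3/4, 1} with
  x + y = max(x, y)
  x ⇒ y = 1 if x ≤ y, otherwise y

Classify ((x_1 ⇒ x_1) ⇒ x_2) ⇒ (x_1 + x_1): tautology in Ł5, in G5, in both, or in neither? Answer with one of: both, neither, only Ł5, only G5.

neither

In Ł5: at x_1 = 0, x_2 = 1/4 the value is 3/4 — not a tautology.
In G5: at x_1 = 0, x_2 = 1/4 the value is 0 — not a tautology.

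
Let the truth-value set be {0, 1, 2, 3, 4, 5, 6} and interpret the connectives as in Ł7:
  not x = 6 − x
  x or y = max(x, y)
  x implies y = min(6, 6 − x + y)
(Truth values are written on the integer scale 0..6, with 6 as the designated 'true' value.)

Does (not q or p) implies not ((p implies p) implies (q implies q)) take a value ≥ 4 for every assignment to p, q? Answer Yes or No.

Counterexample: take p = 0, q = 0.
not q = not 0 = 6
not q or p = 6 or 0 = 6
p implies p = 0 implies 0 = 6
q implies q = 0 implies 0 = 6
(p implies p) implies (q implies q) = 6 implies 6 = 6
not ((p implies p) implies (q implies q)) = not 6 = 0
(not q or p) implies not ((p implies p) implies (q implies q)) = 6 implies 0 = 0
This gives 0, which is below 4.

No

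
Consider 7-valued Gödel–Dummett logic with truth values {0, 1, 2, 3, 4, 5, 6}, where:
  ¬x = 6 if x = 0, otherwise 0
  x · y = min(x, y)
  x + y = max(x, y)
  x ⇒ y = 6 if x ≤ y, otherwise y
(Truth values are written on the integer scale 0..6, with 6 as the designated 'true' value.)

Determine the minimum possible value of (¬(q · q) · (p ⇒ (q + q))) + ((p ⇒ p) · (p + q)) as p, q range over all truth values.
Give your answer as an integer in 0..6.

1

Take p = 0, q = 1:
q · q = 1 · 1 = 1
¬(q · q) = ¬1 = 0
q + q = 1 + 1 = 1
p ⇒ (q + q) = 0 ⇒ 1 = 6
¬(q · q) · (p ⇒ (q + q)) = 0 · 6 = 0
p ⇒ p = 0 ⇒ 0 = 6
p + q = 0 + 1 = 1
(p ⇒ p) · (p + q) = 6 · 1 = 1
(¬(q · q) · (p ⇒ (q + q))) + ((p ⇒ p) · (p + q)) = 0 + 1 = 1
No assignment yields a value below 1, so this is the minimum.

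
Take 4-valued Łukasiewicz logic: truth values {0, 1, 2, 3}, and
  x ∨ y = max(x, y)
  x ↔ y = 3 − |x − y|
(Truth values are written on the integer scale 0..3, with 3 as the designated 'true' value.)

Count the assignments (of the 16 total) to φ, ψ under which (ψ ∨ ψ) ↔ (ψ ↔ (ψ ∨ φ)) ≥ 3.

φ = 0, ψ = 0 ↦ 0  <
φ = 0, ψ = 1 ↦ 1  <
φ = 0, ψ = 2 ↦ 2  <
φ = 0, ψ = 3 ↦ 3  ≥
φ = 1, ψ = 0 ↦ 1  <
φ = 1, ψ = 1 ↦ 1  <
φ = 1, ψ = 2 ↦ 2  <
φ = 1, ψ = 3 ↦ 3  ≥
φ = 2, ψ = 0 ↦ 2  <
φ = 2, ψ = 1 ↦ 2  <
φ = 2, ψ = 2 ↦ 2  <
φ = 2, ψ = 3 ↦ 3  ≥
φ = 3, ψ = 0 ↦ 3  ≥
φ = 3, ψ = 1 ↦ 3  ≥
φ = 3, ψ = 2 ↦ 3  ≥
φ = 3, ψ = 3 ↦ 3  ≥
So 7 of the 16 assignments meet the threshold.

7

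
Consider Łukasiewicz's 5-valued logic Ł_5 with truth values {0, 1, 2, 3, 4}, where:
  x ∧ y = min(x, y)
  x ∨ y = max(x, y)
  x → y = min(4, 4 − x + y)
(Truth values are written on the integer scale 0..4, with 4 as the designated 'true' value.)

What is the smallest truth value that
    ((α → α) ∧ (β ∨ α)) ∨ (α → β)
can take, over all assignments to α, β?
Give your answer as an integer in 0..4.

Take α = 2, β = 0:
α → α = 2 → 2 = 4
β ∨ α = 0 ∨ 2 = 2
(α → α) ∧ (β ∨ α) = 4 ∧ 2 = 2
α → β = 2 → 0 = 2
((α → α) ∧ (β ∨ α)) ∨ (α → β) = 2 ∨ 2 = 2
No assignment yields a value below 2, so this is the minimum.

2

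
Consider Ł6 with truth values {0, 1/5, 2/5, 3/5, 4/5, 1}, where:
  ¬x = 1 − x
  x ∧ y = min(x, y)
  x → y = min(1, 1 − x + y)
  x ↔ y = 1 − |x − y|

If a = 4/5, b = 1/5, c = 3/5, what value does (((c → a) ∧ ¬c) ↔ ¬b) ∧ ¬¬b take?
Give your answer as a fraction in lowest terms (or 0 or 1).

1/5

c → a = 3/5 → 4/5 = 1
¬c = ¬3/5 = 2/5
(c → a) ∧ ¬c = 1 ∧ 2/5 = 2/5
¬b = ¬1/5 = 4/5
((c → a) ∧ ¬c) ↔ ¬b = 2/5 ↔ 4/5 = 3/5
¬b = ¬1/5 = 4/5
¬¬b = ¬4/5 = 1/5
(((c → a) ∧ ¬c) ↔ ¬b) ∧ ¬¬b = 3/5 ∧ 1/5 = 1/5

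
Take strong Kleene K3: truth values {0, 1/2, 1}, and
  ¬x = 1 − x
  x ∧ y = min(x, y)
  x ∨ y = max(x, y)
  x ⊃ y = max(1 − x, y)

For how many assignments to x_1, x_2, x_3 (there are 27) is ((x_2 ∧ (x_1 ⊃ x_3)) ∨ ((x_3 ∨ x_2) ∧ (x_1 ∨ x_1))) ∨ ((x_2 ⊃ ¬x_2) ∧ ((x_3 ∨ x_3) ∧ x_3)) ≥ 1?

11

value 1: 11 assignments (counts)
value 1/2: 13 assignments
value 0: 3 assignments
So 11 of the 27 assignments meet the threshold.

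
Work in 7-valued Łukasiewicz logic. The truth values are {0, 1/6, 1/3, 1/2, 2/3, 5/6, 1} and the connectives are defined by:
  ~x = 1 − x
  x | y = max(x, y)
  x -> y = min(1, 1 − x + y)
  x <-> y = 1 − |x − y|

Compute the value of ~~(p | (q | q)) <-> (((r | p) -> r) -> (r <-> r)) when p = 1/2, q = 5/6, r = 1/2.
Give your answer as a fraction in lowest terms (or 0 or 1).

q | q = 5/6 | 5/6 = 5/6
p | (q | q) = 1/2 | 5/6 = 5/6
~(p | (q | q)) = ~5/6 = 1/6
~~(p | (q | q)) = ~1/6 = 5/6
r | p = 1/2 | 1/2 = 1/2
(r | p) -> r = 1/2 -> 1/2 = 1
r <-> r = 1/2 <-> 1/2 = 1
((r | p) -> r) -> (r <-> r) = 1 -> 1 = 1
~~(p | (q | q)) <-> (((r | p) -> r) -> (r <-> r)) = 5/6 <-> 1 = 5/6

5/6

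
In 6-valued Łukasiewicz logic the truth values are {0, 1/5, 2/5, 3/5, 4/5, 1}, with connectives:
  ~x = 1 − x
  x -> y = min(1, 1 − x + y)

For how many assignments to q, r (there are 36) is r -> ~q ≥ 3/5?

30

value 1: 21 assignments (counts)
value 4/5: 5 assignments (counts)
value 3/5: 4 assignments (counts)
value 2/5: 3 assignments
value 1/5: 2 assignments
value 0: 1 assignment
So 30 of the 36 assignments meet the threshold.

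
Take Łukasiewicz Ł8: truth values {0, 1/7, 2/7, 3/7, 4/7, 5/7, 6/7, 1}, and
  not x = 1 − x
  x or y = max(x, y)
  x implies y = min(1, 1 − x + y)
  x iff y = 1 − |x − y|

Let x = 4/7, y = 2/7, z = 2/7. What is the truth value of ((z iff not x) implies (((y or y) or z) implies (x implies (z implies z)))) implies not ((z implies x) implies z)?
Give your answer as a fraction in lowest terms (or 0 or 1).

not x = not 4/7 = 3/7
z iff not x = 2/7 iff 3/7 = 6/7
y or y = 2/7 or 2/7 = 2/7
(y or y) or z = 2/7 or 2/7 = 2/7
z implies z = 2/7 implies 2/7 = 1
x implies (z implies z) = 4/7 implies 1 = 1
((y or y) or z) implies (x implies (z implies z)) = 2/7 implies 1 = 1
(z iff not x) implies (((y or y) or z) implies (x implies (z implies z))) = 6/7 implies 1 = 1
z implies x = 2/7 implies 4/7 = 1
(z implies x) implies z = 1 implies 2/7 = 2/7
not ((z implies x) implies z) = not 2/7 = 5/7
((z iff not x) implies (((y or y) or z) implies (x implies (z implies z)))) implies not ((z implies x) implies z) = 1 implies 5/7 = 5/7

5/7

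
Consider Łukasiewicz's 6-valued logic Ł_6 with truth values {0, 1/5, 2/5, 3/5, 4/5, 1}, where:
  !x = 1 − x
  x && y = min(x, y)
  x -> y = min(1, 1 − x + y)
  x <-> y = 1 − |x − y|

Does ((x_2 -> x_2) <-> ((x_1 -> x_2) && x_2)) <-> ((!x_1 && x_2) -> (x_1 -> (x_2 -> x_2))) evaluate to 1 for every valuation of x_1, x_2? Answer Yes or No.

No

Counterexample: take x_1 = 0, x_2 = 0.
x_2 -> x_2 = 0 -> 0 = 1
x_1 -> x_2 = 0 -> 0 = 1
(x_1 -> x_2) && x_2 = 1 && 0 = 0
(x_2 -> x_2) <-> ((x_1 -> x_2) && x_2) = 1 <-> 0 = 0
!x_1 = !0 = 1
!x_1 && x_2 = 1 && 0 = 0
x_2 -> x_2 = 0 -> 0 = 1
x_1 -> (x_2 -> x_2) = 0 -> 1 = 1
(!x_1 && x_2) -> (x_1 -> (x_2 -> x_2)) = 0 -> 1 = 1
((x_2 -> x_2) <-> ((x_1 -> x_2) && x_2)) <-> ((!x_1 && x_2) -> (x_1 -> (x_2 -> x_2))) = 0 <-> 1 = 0
This gives 0 ≠ 1.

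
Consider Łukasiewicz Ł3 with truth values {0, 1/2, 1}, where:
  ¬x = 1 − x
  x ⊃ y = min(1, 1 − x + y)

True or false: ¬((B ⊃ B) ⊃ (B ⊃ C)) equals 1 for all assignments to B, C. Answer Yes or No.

Counterexample: take B = 0, C = 0.
B ⊃ B = 0 ⊃ 0 = 1
B ⊃ C = 0 ⊃ 0 = 1
(B ⊃ B) ⊃ (B ⊃ C) = 1 ⊃ 1 = 1
¬((B ⊃ B) ⊃ (B ⊃ C)) = ¬1 = 0
This gives 0 ≠ 1.

No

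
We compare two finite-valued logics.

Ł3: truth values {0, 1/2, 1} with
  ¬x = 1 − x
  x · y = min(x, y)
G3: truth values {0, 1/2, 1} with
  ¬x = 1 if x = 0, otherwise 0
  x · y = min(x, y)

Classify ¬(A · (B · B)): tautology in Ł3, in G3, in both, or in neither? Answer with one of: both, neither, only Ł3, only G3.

In Ł3: at A = 1/2, B = 1/2 the value is 1/2 — not a tautology.
In G3: at A = 1/2, B = 1/2 the value is 0 — not a tautology.

neither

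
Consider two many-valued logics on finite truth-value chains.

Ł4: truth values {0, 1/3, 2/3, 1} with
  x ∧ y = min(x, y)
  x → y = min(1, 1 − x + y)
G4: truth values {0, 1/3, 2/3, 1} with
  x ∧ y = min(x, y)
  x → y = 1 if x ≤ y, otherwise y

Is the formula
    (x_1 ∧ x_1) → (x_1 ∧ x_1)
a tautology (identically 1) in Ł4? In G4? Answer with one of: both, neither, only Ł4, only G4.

In Ł4: every assignment gives 1 — tautology.
In G4: every assignment gives 1 — tautology.

both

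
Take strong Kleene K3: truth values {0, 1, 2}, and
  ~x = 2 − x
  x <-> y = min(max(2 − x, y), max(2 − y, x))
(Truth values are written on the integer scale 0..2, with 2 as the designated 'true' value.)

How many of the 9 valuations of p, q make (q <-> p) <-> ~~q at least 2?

p = 0, q = 0 ↦ 0  <
p = 0, q = 1 ↦ 1  <
p = 0, q = 2 ↦ 0  <
p = 1, q = 0 ↦ 1  <
p = 1, q = 1 ↦ 1  <
p = 1, q = 2 ↦ 1  <
p = 2, q = 0 ↦ 2  ≥
p = 2, q = 1 ↦ 1  <
p = 2, q = 2 ↦ 2  ≥
So 2 of the 9 assignments meet the threshold.

2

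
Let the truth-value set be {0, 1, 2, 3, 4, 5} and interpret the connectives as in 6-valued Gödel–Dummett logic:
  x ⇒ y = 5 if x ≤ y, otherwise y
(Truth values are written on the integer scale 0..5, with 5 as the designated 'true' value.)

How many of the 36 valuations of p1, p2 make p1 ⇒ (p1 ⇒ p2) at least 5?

value 5: 21 assignments (counts)
value 4: 1 assignment
value 3: 2 assignments
value 2: 3 assignments
value 1: 4 assignments
value 0: 5 assignments
So 21 of the 36 assignments meet the threshold.

21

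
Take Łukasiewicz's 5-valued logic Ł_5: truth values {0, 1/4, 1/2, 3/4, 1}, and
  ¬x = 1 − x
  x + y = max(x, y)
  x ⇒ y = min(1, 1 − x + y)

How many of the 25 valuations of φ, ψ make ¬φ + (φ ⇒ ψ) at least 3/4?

19

value 1: 15 assignments (counts)
value 3/4: 4 assignments (counts)
value 1/2: 3 assignments
value 1/4: 2 assignments
value 0: 1 assignment
So 19 of the 25 assignments meet the threshold.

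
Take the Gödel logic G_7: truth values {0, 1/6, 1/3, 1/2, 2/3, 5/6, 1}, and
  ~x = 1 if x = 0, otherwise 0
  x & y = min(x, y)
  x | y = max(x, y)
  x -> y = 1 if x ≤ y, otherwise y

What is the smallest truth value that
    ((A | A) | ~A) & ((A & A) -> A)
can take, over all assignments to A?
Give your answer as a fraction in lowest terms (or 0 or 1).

Take A = 1/6:
A | A = 1/6 | 1/6 = 1/6
~A = ~1/6 = 0
(A | A) | ~A = 1/6 | 0 = 1/6
A & A = 1/6 & 1/6 = 1/6
(A & A) -> A = 1/6 -> 1/6 = 1
((A | A) | ~A) & ((A & A) -> A) = 1/6 & 1 = 1/6
No assignment yields a value below 1/6, so this is the minimum.

1/6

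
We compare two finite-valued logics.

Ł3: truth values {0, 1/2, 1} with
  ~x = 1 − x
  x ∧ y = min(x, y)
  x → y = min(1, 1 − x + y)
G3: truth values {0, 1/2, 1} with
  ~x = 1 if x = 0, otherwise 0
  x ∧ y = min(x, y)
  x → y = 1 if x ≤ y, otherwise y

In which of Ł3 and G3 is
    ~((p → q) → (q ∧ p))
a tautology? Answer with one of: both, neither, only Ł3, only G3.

neither

In Ł3: at p = 1/2, q = 0 the value is 1/2 — not a tautology.
In G3: at p = 1/2, q = 0 the value is 0 — not a tautology.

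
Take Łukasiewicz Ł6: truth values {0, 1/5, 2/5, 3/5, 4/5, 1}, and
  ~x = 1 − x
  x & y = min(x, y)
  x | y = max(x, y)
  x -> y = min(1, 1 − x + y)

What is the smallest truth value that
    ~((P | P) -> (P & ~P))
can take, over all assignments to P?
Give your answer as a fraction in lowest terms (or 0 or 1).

Take P = 0:
P | P = 0 | 0 = 0
~P = ~0 = 1
P & ~P = 0 & 1 = 0
(P | P) -> (P & ~P) = 0 -> 0 = 1
~((P | P) -> (P & ~P)) = ~1 = 0
No assignment yields a value below 0, so this is the minimum.

0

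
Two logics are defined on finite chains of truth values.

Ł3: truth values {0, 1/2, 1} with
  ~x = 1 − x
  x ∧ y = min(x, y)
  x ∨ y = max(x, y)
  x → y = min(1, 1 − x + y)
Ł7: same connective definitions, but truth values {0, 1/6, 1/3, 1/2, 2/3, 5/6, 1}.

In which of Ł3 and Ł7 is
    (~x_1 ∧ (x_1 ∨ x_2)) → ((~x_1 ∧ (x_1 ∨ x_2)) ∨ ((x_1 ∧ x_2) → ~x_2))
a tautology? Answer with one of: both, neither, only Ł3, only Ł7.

In Ł3: every assignment gives 1 — tautology.
In Ł7: every assignment gives 1 — tautology.

both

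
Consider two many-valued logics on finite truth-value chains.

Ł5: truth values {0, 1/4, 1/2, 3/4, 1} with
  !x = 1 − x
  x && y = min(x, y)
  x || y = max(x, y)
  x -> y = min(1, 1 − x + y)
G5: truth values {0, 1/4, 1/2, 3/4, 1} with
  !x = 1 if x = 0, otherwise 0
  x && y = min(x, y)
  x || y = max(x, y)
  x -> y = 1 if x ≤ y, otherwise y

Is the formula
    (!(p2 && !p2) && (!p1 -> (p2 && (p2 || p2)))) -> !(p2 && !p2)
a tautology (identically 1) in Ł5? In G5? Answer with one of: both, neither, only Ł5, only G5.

both

In Ł5: every assignment gives 1 — tautology.
In G5: every assignment gives 1 — tautology.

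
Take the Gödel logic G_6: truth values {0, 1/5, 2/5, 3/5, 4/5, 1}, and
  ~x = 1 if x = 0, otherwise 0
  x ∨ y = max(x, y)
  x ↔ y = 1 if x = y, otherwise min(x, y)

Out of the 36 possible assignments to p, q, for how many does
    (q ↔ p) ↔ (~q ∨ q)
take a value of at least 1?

12

value 1: 12 assignments (counts)
value 4/5: 2 assignments
value 3/5: 3 assignments
value 2/5: 4 assignments
value 1/5: 5 assignments
value 0: 10 assignments
So 12 of the 36 assignments meet the threshold.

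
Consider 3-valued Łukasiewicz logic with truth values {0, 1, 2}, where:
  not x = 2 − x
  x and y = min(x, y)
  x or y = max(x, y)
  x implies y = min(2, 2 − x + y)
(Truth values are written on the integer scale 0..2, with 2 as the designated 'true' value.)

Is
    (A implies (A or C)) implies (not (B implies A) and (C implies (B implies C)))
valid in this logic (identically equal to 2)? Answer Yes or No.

Counterexample: take A = 0, B = 0, C = 0.
A or C = 0 or 0 = 0
A implies (A or C) = 0 implies 0 = 2
B implies A = 0 implies 0 = 2
not (B implies A) = not 2 = 0
B implies C = 0 implies 0 = 2
C implies (B implies C) = 0 implies 2 = 2
not (B implies A) and (C implies (B implies C)) = 0 and 2 = 0
(A implies (A or C)) implies (not (B implies A) and (C implies (B implies C))) = 2 implies 0 = 0
This gives 0 ≠ 2.

No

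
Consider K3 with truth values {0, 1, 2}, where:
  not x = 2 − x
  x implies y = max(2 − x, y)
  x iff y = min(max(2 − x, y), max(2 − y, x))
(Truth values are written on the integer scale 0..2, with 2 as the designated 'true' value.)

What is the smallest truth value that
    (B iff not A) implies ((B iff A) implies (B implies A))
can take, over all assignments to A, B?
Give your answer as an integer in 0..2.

Take A = 0, B = 1:
not A = not 0 = 2
B iff not A = 1 iff 2 = 1
B iff A = 1 iff 0 = 1
B implies A = 1 implies 0 = 1
(B iff A) implies (B implies A) = 1 implies 1 = 1
(B iff not A) implies ((B iff A) implies (B implies A)) = 1 implies 1 = 1
No assignment yields a value below 1, so this is the minimum.

1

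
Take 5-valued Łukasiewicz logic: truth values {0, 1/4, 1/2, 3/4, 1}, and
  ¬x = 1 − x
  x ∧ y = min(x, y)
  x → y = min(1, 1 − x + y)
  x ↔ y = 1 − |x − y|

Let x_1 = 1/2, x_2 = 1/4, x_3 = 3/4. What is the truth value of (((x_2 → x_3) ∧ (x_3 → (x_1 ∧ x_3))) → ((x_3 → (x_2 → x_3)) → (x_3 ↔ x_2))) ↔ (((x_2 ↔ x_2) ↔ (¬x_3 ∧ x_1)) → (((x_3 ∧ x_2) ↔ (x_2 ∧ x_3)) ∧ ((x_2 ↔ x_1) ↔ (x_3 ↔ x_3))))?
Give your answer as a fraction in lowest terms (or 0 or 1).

3/4

x_2 → x_3 = 1/4 → 3/4 = 1
x_1 ∧ x_3 = 1/2 ∧ 3/4 = 1/2
x_3 → (x_1 ∧ x_3) = 3/4 → 1/2 = 3/4
(x_2 → x_3) ∧ (x_3 → (x_1 ∧ x_3)) = 1 ∧ 3/4 = 3/4
x_2 → x_3 = 1/4 → 3/4 = 1
x_3 → (x_2 → x_3) = 3/4 → 1 = 1
x_3 ↔ x_2 = 3/4 ↔ 1/4 = 1/2
(x_3 → (x_2 → x_3)) → (x_3 ↔ x_2) = 1 → 1/2 = 1/2
((x_2 → x_3) ∧ (x_3 → (x_1 ∧ x_3))) → ((x_3 → (x_2 → x_3)) → (x_3 ↔ x_2)) = 3/4 → 1/2 = 3/4
x_2 ↔ x_2 = 1/4 ↔ 1/4 = 1
¬x_3 = ¬3/4 = 1/4
¬x_3 ∧ x_1 = 1/4 ∧ 1/2 = 1/4
(x_2 ↔ x_2) ↔ (¬x_3 ∧ x_1) = 1 ↔ 1/4 = 1/4
x_3 ∧ x_2 = 3/4 ∧ 1/4 = 1/4
x_2 ∧ x_3 = 1/4 ∧ 3/4 = 1/4
(x_3 ∧ x_2) ↔ (x_2 ∧ x_3) = 1/4 ↔ 1/4 = 1
x_2 ↔ x_1 = 1/4 ↔ 1/2 = 3/4
x_3 ↔ x_3 = 3/4 ↔ 3/4 = 1
(x_2 ↔ x_1) ↔ (x_3 ↔ x_3) = 3/4 ↔ 1 = 3/4
((x_3 ∧ x_2) ↔ (x_2 ∧ x_3)) ∧ ((x_2 ↔ x_1) ↔ (x_3 ↔ x_3)) = 1 ∧ 3/4 = 3/4
((x_2 ↔ x_2) ↔ (¬x_3 ∧ x_1)) → (((x_3 ∧ x_2) ↔ (x_2 ∧ x_3)) ∧ ((x_2 ↔ x_1) ↔ (x_3 ↔ x_3))) = 1/4 → 3/4 = 1
(((x_2 → x_3) ∧ (x_3 → (x_1 ∧ x_3))) → ((x_3 → (x_2 → x_3)) → (x_3 ↔ x_2))) ↔ (((x_2 ↔ x_2) ↔ (¬x_3 ∧ x_1)) → (((x_3 ∧ x_2) ↔ (x_2 ∧ x_3)) ∧ ((x_2 ↔ x_1) ↔ (x_3 ↔ x_3)))) = 3/4 ↔ 1 = 3/4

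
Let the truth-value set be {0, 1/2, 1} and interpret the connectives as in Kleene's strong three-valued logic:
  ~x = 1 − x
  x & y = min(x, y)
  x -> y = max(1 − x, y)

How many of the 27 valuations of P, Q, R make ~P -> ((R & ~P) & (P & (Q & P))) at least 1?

value 1: 9 assignments (counts)
value 1/2: 9 assignments
value 0: 9 assignments
So 9 of the 27 assignments meet the threshold.

9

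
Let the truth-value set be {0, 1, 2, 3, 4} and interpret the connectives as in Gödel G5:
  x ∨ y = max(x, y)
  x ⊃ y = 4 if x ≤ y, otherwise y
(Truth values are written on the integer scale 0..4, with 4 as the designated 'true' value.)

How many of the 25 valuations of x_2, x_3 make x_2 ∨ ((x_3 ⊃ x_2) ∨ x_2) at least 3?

value 4: 15 assignments (counts)
value 3: 1 assignment (counts)
value 2: 2 assignments
value 1: 3 assignments
value 0: 4 assignments
So 16 of the 25 assignments meet the threshold.

16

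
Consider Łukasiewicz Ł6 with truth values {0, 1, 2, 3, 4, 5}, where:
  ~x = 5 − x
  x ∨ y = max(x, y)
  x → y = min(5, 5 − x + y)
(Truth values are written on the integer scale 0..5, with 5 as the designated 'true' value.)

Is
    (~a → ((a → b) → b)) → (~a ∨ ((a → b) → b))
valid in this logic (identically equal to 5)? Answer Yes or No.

Counterexample: take a = 1, b = 4.
~a = ~1 = 4
a → b = 1 → 4 = 5
(a → b) → b = 5 → 4 = 4
~a → ((a → b) → b) = 4 → 4 = 5
~a = ~1 = 4
a → b = 1 → 4 = 5
(a → b) → b = 5 → 4 = 4
~a ∨ ((a → b) → b) = 4 ∨ 4 = 4
(~a → ((a → b) → b)) → (~a ∨ ((a → b) → b)) = 5 → 4 = 4
This gives 4 ≠ 5.

No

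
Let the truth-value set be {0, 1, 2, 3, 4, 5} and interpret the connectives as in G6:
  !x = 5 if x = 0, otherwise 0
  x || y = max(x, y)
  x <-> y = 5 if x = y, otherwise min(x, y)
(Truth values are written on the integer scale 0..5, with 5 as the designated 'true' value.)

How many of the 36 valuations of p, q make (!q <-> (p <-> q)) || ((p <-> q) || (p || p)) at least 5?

value 5: 16 assignments (counts)
value 4: 5 assignments
value 3: 5 assignments
value 2: 5 assignments
value 1: 5 assignments
So 16 of the 36 assignments meet the threshold.

16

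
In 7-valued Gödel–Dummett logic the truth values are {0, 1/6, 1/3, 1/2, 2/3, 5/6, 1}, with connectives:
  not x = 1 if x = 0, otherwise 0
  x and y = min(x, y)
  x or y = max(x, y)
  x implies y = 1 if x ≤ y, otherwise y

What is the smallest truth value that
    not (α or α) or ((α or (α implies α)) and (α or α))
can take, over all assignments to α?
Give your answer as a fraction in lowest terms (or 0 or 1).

1/6

Take α = 1/6:
α or α = 1/6 or 1/6 = 1/6
not (α or α) = not 1/6 = 0
α implies α = 1/6 implies 1/6 = 1
α or (α implies α) = 1/6 or 1 = 1
α or α = 1/6 or 1/6 = 1/6
(α or (α implies α)) and (α or α) = 1 and 1/6 = 1/6
not (α or α) or ((α or (α implies α)) and (α or α)) = 0 or 1/6 = 1/6
No assignment yields a value below 1/6, so this is the minimum.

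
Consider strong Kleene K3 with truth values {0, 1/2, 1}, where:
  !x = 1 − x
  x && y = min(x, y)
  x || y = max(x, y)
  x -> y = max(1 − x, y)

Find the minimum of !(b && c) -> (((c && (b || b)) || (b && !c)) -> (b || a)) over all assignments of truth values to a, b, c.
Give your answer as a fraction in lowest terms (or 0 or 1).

Take a = 0, b = 1/2, c = 0:
b && c = 1/2 && 0 = 0
!(b && c) = !0 = 1
b || b = 1/2 || 1/2 = 1/2
c && (b || b) = 0 && 1/2 = 0
!c = !0 = 1
b && !c = 1/2 && 1 = 1/2
(c && (b || b)) || (b && !c) = 0 || 1/2 = 1/2
b || a = 1/2 || 0 = 1/2
((c && (b || b)) || (b && !c)) -> (b || a) = 1/2 -> 1/2 = 1/2
!(b && c) -> (((c && (b || b)) || (b && !c)) -> (b || a)) = 1 -> 1/2 = 1/2
No assignment yields a value below 1/2, so this is the minimum.

1/2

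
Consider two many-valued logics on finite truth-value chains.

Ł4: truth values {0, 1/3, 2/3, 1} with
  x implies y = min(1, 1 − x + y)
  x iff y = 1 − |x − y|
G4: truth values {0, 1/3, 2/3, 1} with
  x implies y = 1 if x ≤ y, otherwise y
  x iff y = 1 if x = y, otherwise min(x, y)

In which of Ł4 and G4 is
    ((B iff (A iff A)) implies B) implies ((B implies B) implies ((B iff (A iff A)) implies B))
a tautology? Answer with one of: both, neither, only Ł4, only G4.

In Ł4: every assignment gives 1 — tautology.
In G4: every assignment gives 1 — tautology.

both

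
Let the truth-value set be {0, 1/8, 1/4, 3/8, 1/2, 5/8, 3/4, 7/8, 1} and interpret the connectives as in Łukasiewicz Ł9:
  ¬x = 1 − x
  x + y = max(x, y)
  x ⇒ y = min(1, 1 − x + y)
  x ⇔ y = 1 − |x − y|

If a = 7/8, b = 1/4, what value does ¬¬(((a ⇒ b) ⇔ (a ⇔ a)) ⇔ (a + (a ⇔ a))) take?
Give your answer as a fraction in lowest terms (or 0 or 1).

a ⇒ b = 7/8 ⇒ 1/4 = 3/8
a ⇔ a = 7/8 ⇔ 7/8 = 1
(a ⇒ b) ⇔ (a ⇔ a) = 3/8 ⇔ 1 = 3/8
a ⇔ a = 7/8 ⇔ 7/8 = 1
a + (a ⇔ a) = 7/8 + 1 = 1
((a ⇒ b) ⇔ (a ⇔ a)) ⇔ (a + (a ⇔ a)) = 3/8 ⇔ 1 = 3/8
¬(((a ⇒ b) ⇔ (a ⇔ a)) ⇔ (a + (a ⇔ a))) = ¬3/8 = 5/8
¬¬(((a ⇒ b) ⇔ (a ⇔ a)) ⇔ (a + (a ⇔ a))) = ¬5/8 = 3/8

3/8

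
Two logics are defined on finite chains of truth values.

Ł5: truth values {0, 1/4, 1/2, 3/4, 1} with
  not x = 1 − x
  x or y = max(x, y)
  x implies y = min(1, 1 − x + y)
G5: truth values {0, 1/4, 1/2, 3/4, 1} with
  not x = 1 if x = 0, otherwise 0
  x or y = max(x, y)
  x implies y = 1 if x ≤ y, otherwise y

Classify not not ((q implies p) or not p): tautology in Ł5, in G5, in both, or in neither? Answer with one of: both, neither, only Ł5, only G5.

In Ł5: at p = 1/4, q = 1/2 the value is 3/4 — not a tautology.
In G5: every assignment gives 1 — tautology.

only G5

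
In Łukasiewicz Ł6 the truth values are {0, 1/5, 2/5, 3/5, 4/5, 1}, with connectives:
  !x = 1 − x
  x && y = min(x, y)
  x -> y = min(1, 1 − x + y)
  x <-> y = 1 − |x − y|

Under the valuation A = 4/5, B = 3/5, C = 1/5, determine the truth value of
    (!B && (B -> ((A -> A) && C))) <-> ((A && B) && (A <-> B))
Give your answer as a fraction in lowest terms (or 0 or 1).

!B = !3/5 = 2/5
A -> A = 4/5 -> 4/5 = 1
(A -> A) && C = 1 && 1/5 = 1/5
B -> ((A -> A) && C) = 3/5 -> 1/5 = 3/5
!B && (B -> ((A -> A) && C)) = 2/5 && 3/5 = 2/5
A && B = 4/5 && 3/5 = 3/5
A <-> B = 4/5 <-> 3/5 = 4/5
(A && B) && (A <-> B) = 3/5 && 4/5 = 3/5
(!B && (B -> ((A -> A) && C))) <-> ((A && B) && (A <-> B)) = 2/5 <-> 3/5 = 4/5

4/5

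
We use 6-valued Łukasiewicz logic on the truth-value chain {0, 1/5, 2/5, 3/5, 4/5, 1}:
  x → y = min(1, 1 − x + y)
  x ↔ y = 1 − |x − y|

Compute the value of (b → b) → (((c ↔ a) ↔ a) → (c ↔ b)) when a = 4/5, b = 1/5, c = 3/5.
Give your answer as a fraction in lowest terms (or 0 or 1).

3/5

b → b = 1/5 → 1/5 = 1
c ↔ a = 3/5 ↔ 4/5 = 4/5
(c ↔ a) ↔ a = 4/5 ↔ 4/5 = 1
c ↔ b = 3/5 ↔ 1/5 = 3/5
((c ↔ a) ↔ a) → (c ↔ b) = 1 → 3/5 = 3/5
(b → b) → (((c ↔ a) ↔ a) → (c ↔ b)) = 1 → 3/5 = 3/5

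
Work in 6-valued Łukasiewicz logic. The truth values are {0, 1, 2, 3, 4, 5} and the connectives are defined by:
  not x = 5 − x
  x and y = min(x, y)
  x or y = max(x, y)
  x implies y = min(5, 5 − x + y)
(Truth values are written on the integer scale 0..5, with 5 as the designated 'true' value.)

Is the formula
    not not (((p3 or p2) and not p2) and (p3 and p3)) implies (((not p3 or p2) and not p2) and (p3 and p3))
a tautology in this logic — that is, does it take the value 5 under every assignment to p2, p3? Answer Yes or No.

Counterexample: take p2 = 0, p3 = 3.
p3 or p2 = 3 or 0 = 3
not p2 = not 0 = 5
(p3 or p2) and not p2 = 3 and 5 = 3
p3 and p3 = 3 and 3 = 3
((p3 or p2) and not p2) and (p3 and p3) = 3 and 3 = 3
not (((p3 or p2) and not p2) and (p3 and p3)) = not 3 = 2
not not (((p3 or p2) and not p2) and (p3 and p3)) = not 2 = 3
not p3 = not 3 = 2
not p3 or p2 = 2 or 0 = 2
not p2 = not 0 = 5
(not p3 or p2) and not p2 = 2 and 5 = 2
p3 and p3 = 3 and 3 = 3
((not p3 or p2) and not p2) and (p3 and p3) = 2 and 3 = 2
not not (((p3 or p2) and not p2) and (p3 and p3)) implies (((not p3 or p2) and not p2) and (p3 and p3)) = 3 implies 2 = 4
This gives 4 ≠ 5.

No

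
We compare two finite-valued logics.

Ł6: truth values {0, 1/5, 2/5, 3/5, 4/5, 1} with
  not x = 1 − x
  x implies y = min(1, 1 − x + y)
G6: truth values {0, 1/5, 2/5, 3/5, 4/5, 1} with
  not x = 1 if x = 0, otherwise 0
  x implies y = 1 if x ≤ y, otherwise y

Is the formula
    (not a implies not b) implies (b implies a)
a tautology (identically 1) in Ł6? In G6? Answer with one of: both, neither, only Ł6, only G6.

In Ł6: every assignment gives 1 — tautology.
In G6: at a = 1/5, b = 2/5 the value is 1/5 — not a tautology.

only Ł6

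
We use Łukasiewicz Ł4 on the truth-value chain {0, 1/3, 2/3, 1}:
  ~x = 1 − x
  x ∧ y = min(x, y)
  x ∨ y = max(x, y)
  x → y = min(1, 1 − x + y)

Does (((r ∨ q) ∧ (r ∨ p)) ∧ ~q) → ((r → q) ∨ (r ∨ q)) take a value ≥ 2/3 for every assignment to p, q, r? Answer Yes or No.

At p = 0, q = 2/3, r = 1, for instance:
r ∨ q = 1 ∨ 2/3 = 1
r ∨ p = 1 ∨ 0 = 1
(r ∨ q) ∧ (r ∨ p) = 1 ∧ 1 = 1
~q = ~2/3 = 1/3
((r ∨ q) ∧ (r ∨ p)) ∧ ~q = 1 ∧ 1/3 = 1/3
r → q = 1 → 2/3 = 2/3
r ∨ q = 1 ∨ 2/3 = 1
(r → q) ∨ (r ∨ q) = 2/3 ∨ 1 = 1
(((r ∨ q) ∧ (r ∨ p)) ∧ ~q) → ((r → q) ∨ (r ∨ q)) = 1/3 → 1 = 1
and checking the remaining 63 assignments likewise gives ≥ 2/3 in every case.

Yes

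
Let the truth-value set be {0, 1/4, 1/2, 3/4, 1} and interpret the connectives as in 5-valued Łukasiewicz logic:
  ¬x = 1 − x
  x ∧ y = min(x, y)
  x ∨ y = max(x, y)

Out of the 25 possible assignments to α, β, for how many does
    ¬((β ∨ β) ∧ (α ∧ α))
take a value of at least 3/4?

16

value 1: 9 assignments (counts)
value 3/4: 7 assignments (counts)
value 1/2: 5 assignments
value 1/4: 3 assignments
value 0: 1 assignment
So 16 of the 25 assignments meet the threshold.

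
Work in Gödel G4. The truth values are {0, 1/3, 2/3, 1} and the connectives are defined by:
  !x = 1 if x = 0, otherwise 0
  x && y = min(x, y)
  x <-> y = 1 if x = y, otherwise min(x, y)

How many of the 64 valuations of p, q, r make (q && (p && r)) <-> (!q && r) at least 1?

25

value 1: 25 assignments (counts)
value 0: 39 assignments
So 25 of the 64 assignments meet the threshold.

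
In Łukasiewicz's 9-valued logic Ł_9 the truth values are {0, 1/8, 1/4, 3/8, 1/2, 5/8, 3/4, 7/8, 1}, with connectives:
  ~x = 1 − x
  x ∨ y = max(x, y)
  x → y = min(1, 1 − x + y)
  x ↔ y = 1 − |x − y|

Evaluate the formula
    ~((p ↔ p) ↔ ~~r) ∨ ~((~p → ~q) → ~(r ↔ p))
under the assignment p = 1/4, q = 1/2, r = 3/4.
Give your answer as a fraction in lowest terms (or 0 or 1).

p ↔ p = 1/4 ↔ 1/4 = 1
~r = ~3/4 = 1/4
~~r = ~1/4 = 3/4
(p ↔ p) ↔ ~~r = 1 ↔ 3/4 = 3/4
~((p ↔ p) ↔ ~~r) = ~3/4 = 1/4
~p = ~1/4 = 3/4
~q = ~1/2 = 1/2
~p → ~q = 3/4 → 1/2 = 3/4
r ↔ p = 3/4 ↔ 1/4 = 1/2
~(r ↔ p) = ~1/2 = 1/2
(~p → ~q) → ~(r ↔ p) = 3/4 → 1/2 = 3/4
~((~p → ~q) → ~(r ↔ p)) = ~3/4 = 1/4
~((p ↔ p) ↔ ~~r) ∨ ~((~p → ~q) → ~(r ↔ p)) = 1/4 ∨ 1/4 = 1/4

1/4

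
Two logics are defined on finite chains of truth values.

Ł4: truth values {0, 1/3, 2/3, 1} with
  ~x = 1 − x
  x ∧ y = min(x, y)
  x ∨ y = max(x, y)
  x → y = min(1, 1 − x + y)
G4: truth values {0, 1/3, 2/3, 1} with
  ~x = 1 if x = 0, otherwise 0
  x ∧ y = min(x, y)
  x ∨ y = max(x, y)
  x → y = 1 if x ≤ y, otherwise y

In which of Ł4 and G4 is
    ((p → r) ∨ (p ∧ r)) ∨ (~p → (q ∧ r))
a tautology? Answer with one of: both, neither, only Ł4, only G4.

only G4

In Ł4: at p = 1/3, q = 0, r = 0 the value is 2/3 — not a tautology.
In G4: every assignment gives 1 — tautology.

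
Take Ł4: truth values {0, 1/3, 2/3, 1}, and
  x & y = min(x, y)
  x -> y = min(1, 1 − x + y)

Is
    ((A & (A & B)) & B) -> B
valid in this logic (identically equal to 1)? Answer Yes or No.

Yes

A = 0, B = 0 ↦ 1
A = 0, B = 1/3 ↦ 1
A = 0, B = 2/3 ↦ 1
A = 0, B = 1 ↦ 1
A = 1/3, B = 0 ↦ 1
A = 1/3, B = 1/3 ↦ 1
A = 1/3, B = 2/3 ↦ 1
A = 1/3, B = 1 ↦ 1
A = 2/3, B = 0 ↦ 1
A = 2/3, B = 1/3 ↦ 1
A = 2/3, B = 2/3 ↦ 1
A = 2/3, B = 1 ↦ 1
A = 1, B = 0 ↦ 1
A = 1, B = 1/3 ↦ 1
A = 1, B = 2/3 ↦ 1
A = 1, B = 1 ↦ 1
Every assignment gives a value ≥ 1.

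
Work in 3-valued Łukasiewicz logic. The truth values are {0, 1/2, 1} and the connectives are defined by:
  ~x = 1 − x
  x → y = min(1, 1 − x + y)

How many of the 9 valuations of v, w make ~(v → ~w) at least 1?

1

v = 0, w = 0 ↦ 0  <
v = 0, w = 1/2 ↦ 0  <
v = 0, w = 1 ↦ 0  <
v = 1/2, w = 0 ↦ 0  <
v = 1/2, w = 1/2 ↦ 0  <
v = 1/2, w = 1 ↦ 1/2  <
v = 1, w = 0 ↦ 0  <
v = 1, w = 1/2 ↦ 1/2  <
v = 1, w = 1 ↦ 1  ≥
So 1 of the 9 assignments meets the threshold.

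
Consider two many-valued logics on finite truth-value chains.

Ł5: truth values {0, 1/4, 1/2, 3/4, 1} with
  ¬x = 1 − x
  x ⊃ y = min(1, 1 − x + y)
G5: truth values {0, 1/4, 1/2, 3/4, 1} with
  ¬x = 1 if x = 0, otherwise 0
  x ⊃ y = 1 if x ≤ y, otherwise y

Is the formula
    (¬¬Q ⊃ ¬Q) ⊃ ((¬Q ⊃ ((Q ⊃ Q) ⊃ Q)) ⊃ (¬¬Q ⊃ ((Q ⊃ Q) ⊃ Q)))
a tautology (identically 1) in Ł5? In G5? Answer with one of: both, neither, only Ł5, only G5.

both

In Ł5: every assignment gives 1 — tautology.
In G5: every assignment gives 1 — tautology.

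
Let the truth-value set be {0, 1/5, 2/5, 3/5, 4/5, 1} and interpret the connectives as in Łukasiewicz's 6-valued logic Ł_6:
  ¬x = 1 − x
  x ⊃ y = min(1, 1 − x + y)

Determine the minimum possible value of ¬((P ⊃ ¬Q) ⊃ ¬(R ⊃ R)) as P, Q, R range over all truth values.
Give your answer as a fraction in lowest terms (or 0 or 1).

Take P = 1, Q = 1, R = 0:
¬Q = ¬1 = 0
P ⊃ ¬Q = 1 ⊃ 0 = 0
R ⊃ R = 0 ⊃ 0 = 1
¬(R ⊃ R) = ¬1 = 0
(P ⊃ ¬Q) ⊃ ¬(R ⊃ R) = 0 ⊃ 0 = 1
¬((P ⊃ ¬Q) ⊃ ¬(R ⊃ R)) = ¬1 = 0
No assignment yields a value below 0, so this is the minimum.

0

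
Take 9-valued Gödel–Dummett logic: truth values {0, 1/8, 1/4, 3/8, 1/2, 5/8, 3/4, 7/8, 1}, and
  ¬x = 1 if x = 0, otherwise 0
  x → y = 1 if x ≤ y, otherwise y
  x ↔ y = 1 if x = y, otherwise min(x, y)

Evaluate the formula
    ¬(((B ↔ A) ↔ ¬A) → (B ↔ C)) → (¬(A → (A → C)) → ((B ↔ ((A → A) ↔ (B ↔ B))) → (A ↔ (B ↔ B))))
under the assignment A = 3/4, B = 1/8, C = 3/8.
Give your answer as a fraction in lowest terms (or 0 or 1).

B ↔ A = 1/8 ↔ 3/4 = 1/8
¬A = ¬3/4 = 0
(B ↔ A) ↔ ¬A = 1/8 ↔ 0 = 0
B ↔ C = 1/8 ↔ 3/8 = 1/8
((B ↔ A) ↔ ¬A) → (B ↔ C) = 0 → 1/8 = 1
¬(((B ↔ A) ↔ ¬A) → (B ↔ C)) = ¬1 = 0
A → C = 3/4 → 3/8 = 3/8
A → (A → C) = 3/4 → 3/8 = 3/8
¬(A → (A → C)) = ¬3/8 = 0
A → A = 3/4 → 3/4 = 1
B ↔ B = 1/8 ↔ 1/8 = 1
(A → A) ↔ (B ↔ B) = 1 ↔ 1 = 1
B ↔ ((A → A) ↔ (B ↔ B)) = 1/8 ↔ 1 = 1/8
B ↔ B = 1/8 ↔ 1/8 = 1
A ↔ (B ↔ B) = 3/4 ↔ 1 = 3/4
(B ↔ ((A → A) ↔ (B ↔ B))) → (A ↔ (B ↔ B)) = 1/8 → 3/4 = 1
¬(A → (A → C)) → ((B ↔ ((A → A) ↔ (B ↔ B))) → (A ↔ (B ↔ B))) = 0 → 1 = 1
¬(((B ↔ A) ↔ ¬A) → (B ↔ C)) → (¬(A → (A → C)) → ((B ↔ ((A → A) ↔ (B ↔ B))) → (A ↔ (B ↔ B)))) = 0 → 1 = 1

1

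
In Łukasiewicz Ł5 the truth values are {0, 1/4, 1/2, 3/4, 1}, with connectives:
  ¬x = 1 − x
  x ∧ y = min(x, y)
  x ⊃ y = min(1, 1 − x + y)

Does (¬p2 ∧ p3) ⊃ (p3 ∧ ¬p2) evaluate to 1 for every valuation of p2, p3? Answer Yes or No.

At p2 = 1, p3 = 3/4, for instance:
¬p2 = ¬1 = 0
¬p2 ∧ p3 = 0 ∧ 3/4 = 0
p3 ∧ ¬p2 = 3/4 ∧ 0 = 0
(¬p2 ∧ p3) ⊃ (p3 ∧ ¬p2) = 0 ⊃ 0 = 1
and checking the remaining 24 assignments likewise gives ≥ 1 in every case.

Yes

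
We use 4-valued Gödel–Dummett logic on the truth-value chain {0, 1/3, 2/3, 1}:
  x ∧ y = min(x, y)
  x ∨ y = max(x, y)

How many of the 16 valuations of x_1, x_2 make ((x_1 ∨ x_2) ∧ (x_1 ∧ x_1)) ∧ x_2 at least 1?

1

x_1 = 0, x_2 = 0 ↦ 0  <
x_1 = 0, x_2 = 1/3 ↦ 0  <
x_1 = 0, x_2 = 2/3 ↦ 0  <
x_1 = 0, x_2 = 1 ↦ 0  <
x_1 = 1/3, x_2 = 0 ↦ 0  <
x_1 = 1/3, x_2 = 1/3 ↦ 1/3  <
x_1 = 1/3, x_2 = 2/3 ↦ 1/3  <
x_1 = 1/3, x_2 = 1 ↦ 1/3  <
x_1 = 2/3, x_2 = 0 ↦ 0  <
x_1 = 2/3, x_2 = 1/3 ↦ 1/3  <
x_1 = 2/3, x_2 = 2/3 ↦ 2/3  <
x_1 = 2/3, x_2 = 1 ↦ 2/3  <
x_1 = 1, x_2 = 0 ↦ 0  <
x_1 = 1, x_2 = 1/3 ↦ 1/3  <
x_1 = 1, x_2 = 2/3 ↦ 2/3  <
x_1 = 1, x_2 = 1 ↦ 1  ≥
So 1 of the 16 assignments meets the threshold.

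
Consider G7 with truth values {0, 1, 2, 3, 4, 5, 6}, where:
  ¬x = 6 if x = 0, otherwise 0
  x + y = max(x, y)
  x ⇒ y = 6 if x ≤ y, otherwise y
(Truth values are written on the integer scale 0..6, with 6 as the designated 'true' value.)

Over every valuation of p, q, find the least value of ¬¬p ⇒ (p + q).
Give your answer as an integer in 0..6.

Take p = 1, q = 0:
¬p = ¬1 = 0
¬¬p = ¬0 = 6
p + q = 1 + 0 = 1
¬¬p ⇒ (p + q) = 6 ⇒ 1 = 1
No assignment yields a value below 1, so this is the minimum.

1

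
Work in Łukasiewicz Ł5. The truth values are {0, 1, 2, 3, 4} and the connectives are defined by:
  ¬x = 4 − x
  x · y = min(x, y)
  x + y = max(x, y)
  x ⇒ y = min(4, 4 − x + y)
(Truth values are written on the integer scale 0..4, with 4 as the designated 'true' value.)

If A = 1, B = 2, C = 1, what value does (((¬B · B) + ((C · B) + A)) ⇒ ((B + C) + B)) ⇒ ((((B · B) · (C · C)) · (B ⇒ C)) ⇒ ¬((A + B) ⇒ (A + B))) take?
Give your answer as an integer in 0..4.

3

¬B = ¬2 = 2
¬B · B = 2 · 2 = 2
C · B = 1 · 2 = 1
(C · B) + A = 1 + 1 = 1
(¬B · B) + ((C · B) + A) = 2 + 1 = 2
B + C = 2 + 1 = 2
(B + C) + B = 2 + 2 = 2
((¬B · B) + ((C · B) + A)) ⇒ ((B + C) + B) = 2 ⇒ 2 = 4
B · B = 2 · 2 = 2
C · C = 1 · 1 = 1
(B · B) · (C · C) = 2 · 1 = 1
B ⇒ C = 2 ⇒ 1 = 3
((B · B) · (C · C)) · (B ⇒ C) = 1 · 3 = 1
A + B = 1 + 2 = 2
A + B = 1 + 2 = 2
(A + B) ⇒ (A + B) = 2 ⇒ 2 = 4
¬((A + B) ⇒ (A + B)) = ¬4 = 0
(((B · B) · (C · C)) · (B ⇒ C)) ⇒ ¬((A + B) ⇒ (A + B)) = 1 ⇒ 0 = 3
(((¬B · B) + ((C · B) + A)) ⇒ ((B + C) + B)) ⇒ ((((B · B) · (C · C)) · (B ⇒ C)) ⇒ ¬((A + B) ⇒ (A + B))) = 4 ⇒ 3 = 3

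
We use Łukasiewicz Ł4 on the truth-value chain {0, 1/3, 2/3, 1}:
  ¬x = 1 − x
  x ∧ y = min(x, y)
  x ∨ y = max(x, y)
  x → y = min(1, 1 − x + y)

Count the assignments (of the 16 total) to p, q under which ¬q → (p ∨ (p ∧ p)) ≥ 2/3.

13

p = 0, q = 0 ↦ 0  <
p = 0, q = 1/3 ↦ 1/3  <
p = 0, q = 2/3 ↦ 2/3  ≥
p = 0, q = 1 ↦ 1  ≥
p = 1/3, q = 0 ↦ 1/3  <
p = 1/3, q = 1/3 ↦ 2/3  ≥
p = 1/3, q = 2/3 ↦ 1  ≥
p = 1/3, q = 1 ↦ 1  ≥
p = 2/3, q = 0 ↦ 2/3  ≥
p = 2/3, q = 1/3 ↦ 1  ≥
p = 2/3, q = 2/3 ↦ 1  ≥
p = 2/3, q = 1 ↦ 1  ≥
p = 1, q = 0 ↦ 1  ≥
p = 1, q = 1/3 ↦ 1  ≥
p = 1, q = 2/3 ↦ 1  ≥
p = 1, q = 1 ↦ 1  ≥
So 13 of the 16 assignments meet the threshold.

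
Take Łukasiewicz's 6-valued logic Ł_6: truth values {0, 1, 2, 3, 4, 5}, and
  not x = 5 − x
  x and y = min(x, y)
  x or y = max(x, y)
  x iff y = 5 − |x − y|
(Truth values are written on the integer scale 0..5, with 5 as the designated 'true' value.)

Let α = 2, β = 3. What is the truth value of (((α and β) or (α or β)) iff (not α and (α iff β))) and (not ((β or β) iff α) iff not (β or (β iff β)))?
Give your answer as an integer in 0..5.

4

α and β = 2 and 3 = 2
α or β = 2 or 3 = 3
(α and β) or (α or β) = 2 or 3 = 3
not α = not 2 = 3
α iff β = 2 iff 3 = 4
not α and (α iff β) = 3 and 4 = 3
((α and β) or (α or β)) iff (not α and (α iff β)) = 3 iff 3 = 5
β or β = 3 or 3 = 3
(β or β) iff α = 3 iff 2 = 4
not ((β or β) iff α) = not 4 = 1
β iff β = 3 iff 3 = 5
β or (β iff β) = 3 or 5 = 5
not (β or (β iff β)) = not 5 = 0
not ((β or β) iff α) iff not (β or (β iff β)) = 1 iff 0 = 4
(((α and β) or (α or β)) iff (not α and (α iff β))) and (not ((β or β) iff α) iff not (β or (β iff β))) = 5 and 4 = 4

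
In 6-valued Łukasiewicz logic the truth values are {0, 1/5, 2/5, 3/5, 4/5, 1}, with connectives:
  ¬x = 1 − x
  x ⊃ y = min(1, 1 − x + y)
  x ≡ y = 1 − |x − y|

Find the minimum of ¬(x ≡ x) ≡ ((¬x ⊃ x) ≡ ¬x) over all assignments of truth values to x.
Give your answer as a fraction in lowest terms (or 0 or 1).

Take x = 2/5:
x ≡ x = 2/5 ≡ 2/5 = 1
¬(x ≡ x) = ¬1 = 0
¬x = ¬2/5 = 3/5
¬x ⊃ x = 3/5 ⊃ 2/5 = 4/5
¬x = ¬2/5 = 3/5
(¬x ⊃ x) ≡ ¬x = 4/5 ≡ 3/5 = 4/5
¬(x ≡ x) ≡ ((¬x ⊃ x) ≡ ¬x) = 0 ≡ 4/5 = 1/5
No assignment yields a value below 1/5, so this is the minimum.

1/5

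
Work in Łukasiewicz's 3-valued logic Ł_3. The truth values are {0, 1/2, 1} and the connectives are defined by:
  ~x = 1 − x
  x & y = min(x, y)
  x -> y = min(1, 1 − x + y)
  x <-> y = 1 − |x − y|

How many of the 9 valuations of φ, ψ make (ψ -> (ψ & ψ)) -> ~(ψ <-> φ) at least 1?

2

φ = 0, ψ = 0 ↦ 0  <
φ = 0, ψ = 1/2 ↦ 1/2  <
φ = 0, ψ = 1 ↦ 1  ≥
φ = 1/2, ψ = 0 ↦ 1/2  <
φ = 1/2, ψ = 1/2 ↦ 0  <
φ = 1/2, ψ = 1 ↦ 1/2  <
φ = 1, ψ = 0 ↦ 1  ≥
φ = 1, ψ = 1/2 ↦ 1/2  <
φ = 1, ψ = 1 ↦ 0  <
So 2 of the 9 assignments meet the threshold.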